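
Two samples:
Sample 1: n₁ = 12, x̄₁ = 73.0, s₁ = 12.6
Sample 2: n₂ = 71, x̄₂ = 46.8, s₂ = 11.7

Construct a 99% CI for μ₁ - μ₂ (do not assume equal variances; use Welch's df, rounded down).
(14.61, 37.79)

Difference: x̄₁ - x̄₂ = 26.20
SE = √(s₁²/n₁ + s₂²/n₂) = √(12.6²/12 + 11.7²/71) = 3.8933
df = 14.39 → 14 (Welch–Satterthwaite, rounded down)
t* = 2.977

CI: 26.20 ± 2.977 · 3.8933 = 26.20 ± 11.59 = (14.61, 37.79)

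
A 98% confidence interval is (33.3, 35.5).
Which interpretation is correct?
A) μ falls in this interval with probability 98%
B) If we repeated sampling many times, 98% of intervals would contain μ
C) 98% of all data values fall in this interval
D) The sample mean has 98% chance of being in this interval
B

A) Wrong — μ is fixed; the randomness lives in the interval, not in μ.
B) Correct — this is the frequentist long-run coverage interpretation.
C) Wrong — a CI is about the parameter μ, not individual data values.
D) Wrong — x̄ is observed and sits in the interval by construction.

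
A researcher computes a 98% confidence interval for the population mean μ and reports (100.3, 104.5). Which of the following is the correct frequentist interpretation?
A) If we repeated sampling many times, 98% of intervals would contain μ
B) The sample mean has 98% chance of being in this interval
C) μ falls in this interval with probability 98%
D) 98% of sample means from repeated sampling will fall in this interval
A

A) Correct — this is the frequentist long-run coverage interpretation.
B) Wrong — x̄ is observed and sits in the interval by construction.
C) Wrong — μ is fixed; the randomness lives in the interval, not in μ.
D) Wrong — coverage applies to intervals containing μ, not to future x̄ values.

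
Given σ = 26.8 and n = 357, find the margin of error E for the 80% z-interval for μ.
Margin of error = 1.82

Margin of error = z* · σ/√n
= 1.282 · 26.8/√357
= 1.282 · 26.8/18.8944
= 1.82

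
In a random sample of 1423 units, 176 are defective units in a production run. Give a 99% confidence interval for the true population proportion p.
(0.101, 0.146)

Proportion CI:
p̂ = 176/1423 = 0.12368
SE = √(p̂(1-p̂)/n) = √(0.12368 · 0.87632 / 1423) = 0.00873

z* = 2.576
Margin = z* · SE = 2.576 · 0.00873 = 0.0225

CI: 0.12368 ± 0.0225 = (0.101, 0.146)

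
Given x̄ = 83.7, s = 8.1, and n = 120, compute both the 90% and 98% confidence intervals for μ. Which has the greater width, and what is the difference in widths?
98% CI is wider by 1.04

df = 119
90% CI: t* = 1.658, (82.47, 84.93), width = 2 · t* · s/√n = 2.45
98% CI: t* = 2.358, (81.96, 85.44), width = 2 · t* · s/√n = 3.49

The 98% CI is wider by 3.49 - 2.45 = 1.04.
Higher confidence requires a wider interval.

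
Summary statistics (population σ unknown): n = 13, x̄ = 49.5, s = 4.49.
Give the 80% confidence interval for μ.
(47.81, 51.19)

t-interval (σ unknown):
df = n - 1 = 12
t* = 1.356 for 80% confidence

Margin of error = t* · s/√n = 1.356 · 4.49/√13 = 1.69

CI: (47.81, 51.19)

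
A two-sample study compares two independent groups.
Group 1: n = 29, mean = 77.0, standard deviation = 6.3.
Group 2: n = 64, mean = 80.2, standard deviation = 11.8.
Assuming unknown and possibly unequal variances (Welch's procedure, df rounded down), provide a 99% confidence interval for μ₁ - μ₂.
(-8.16, 1.76)

Difference: x̄₁ - x̄₂ = -3.20
SE = √(s₁²/n₁ + s₂²/n₂) = √(6.3²/29 + 11.8²/64) = 1.8826
df = 88.44 → 88 (Welch–Satterthwaite, rounded down)
t* = 2.633

CI: -3.20 ± 2.633 · 1.8826 = -3.20 ± 4.96 = (-8.16, 1.76)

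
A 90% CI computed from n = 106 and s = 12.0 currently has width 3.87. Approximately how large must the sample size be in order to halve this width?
n ≈ 424

CI width ∝ 1/√n
To reduce width by factor 2, need √n to grow by 2 → need 2² = 4 times as many samples.

Current: n = 106, width = 3.87
New: n = 424, width ≈ 1.92

Width reduced by factor of 3.87/1.92 = 2.02.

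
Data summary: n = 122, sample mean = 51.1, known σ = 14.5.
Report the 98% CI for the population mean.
(48.05, 54.15)

z-interval (σ known):
z* = 2.326 for 98% confidence

Margin of error = z* · σ/√n = 2.326 · 14.5/√122 = 3.05

CI: (51.1 - 3.05, 51.1 + 3.05) = (48.05, 54.15)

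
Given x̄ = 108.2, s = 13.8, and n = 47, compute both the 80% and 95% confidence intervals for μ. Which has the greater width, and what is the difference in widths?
95% CI is wider by 2.87

df = 46
80% CI: t* = 1.300, (105.58, 110.82), width = 2 · t* · s/√n = 5.23
95% CI: t* = 2.013, (104.15, 112.25), width = 2 · t* · s/√n = 8.10

The 95% CI is wider by 8.10 - 5.23 = 2.87.
Higher confidence requires a wider interval.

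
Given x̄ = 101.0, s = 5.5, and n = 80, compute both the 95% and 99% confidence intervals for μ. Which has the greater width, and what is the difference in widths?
99% CI is wider by 0.80

df = 79
95% CI: t* = 1.990, (99.78, 102.22), width = 2 · t* · s/√n = 2.45
99% CI: t* = 2.640, (99.38, 102.62), width = 2 · t* · s/√n = 3.25

The 99% CI is wider by 3.25 - 2.45 = 0.80.
Higher confidence requires a wider interval.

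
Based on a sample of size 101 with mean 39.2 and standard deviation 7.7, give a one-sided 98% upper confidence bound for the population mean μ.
μ ≤ 40.79

Upper bound (one-sided):
t* = 2.081 (one-sided for 98%)
Upper bound = x̄ + t* · s/√n = 39.2 + 2.081 · 7.7/√101 = 40.79

We are 98% confident that μ ≤ 40.79.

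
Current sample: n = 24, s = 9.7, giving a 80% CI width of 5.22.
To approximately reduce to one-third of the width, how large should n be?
n ≈ 216

CI width ∝ 1/√n
To reduce width by factor 3, need √n to grow by 3 → need 3² = 9 times as many samples.

Current: n = 24, width = 5.22
New: n = 216, width ≈ 1.70

Width reduced by factor of 5.22/1.70 = 3.07.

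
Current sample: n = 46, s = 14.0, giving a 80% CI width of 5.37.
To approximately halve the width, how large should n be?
n ≈ 184

CI width ∝ 1/√n
To reduce width by factor 2, need √n to grow by 2 → need 2² = 4 times as many samples.

Current: n = 46, width = 5.37
New: n = 184, width ≈ 2.65

Width reduced by factor of 5.37/2.65 = 2.03.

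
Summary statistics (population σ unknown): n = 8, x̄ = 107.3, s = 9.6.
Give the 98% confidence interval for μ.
(97.12, 117.48)

t-interval (σ unknown):
df = n - 1 = 7
t* = 2.998 for 98% confidence

Margin of error = t* · s/√n = 2.998 · 9.6/√8 = 10.18

CI: (97.12, 117.48)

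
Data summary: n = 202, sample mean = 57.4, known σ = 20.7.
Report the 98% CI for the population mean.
(54.01, 60.79)

z-interval (σ known):
z* = 2.326 for 98% confidence

Margin of error = z* · σ/√n = 2.326 · 20.7/√202 = 3.39

CI: (57.4 - 3.39, 57.4 + 3.39) = (54.01, 60.79)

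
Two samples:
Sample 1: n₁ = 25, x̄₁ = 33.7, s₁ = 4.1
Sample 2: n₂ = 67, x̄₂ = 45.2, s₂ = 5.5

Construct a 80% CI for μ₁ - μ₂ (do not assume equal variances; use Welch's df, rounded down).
(-12.87, -10.13)

Difference: x̄₁ - x̄₂ = -11.50
SE = √(s₁²/n₁ + s₂²/n₂) = √(4.1²/25 + 5.5²/67) = 1.0601
df = 57.61 → 57 (Welch–Satterthwaite, rounded down)
t* = 1.297

CI: -11.50 ± 1.297 · 1.0601 = -11.50 ± 1.37 = (-12.87, -10.13)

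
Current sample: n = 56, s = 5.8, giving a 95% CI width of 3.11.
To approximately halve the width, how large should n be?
n ≈ 224

CI width ∝ 1/√n
To reduce width by factor 2, need √n to grow by 2 → need 2² = 4 times as many samples.

Current: n = 56, width = 3.11
New: n = 224, width ≈ 1.53

Width reduced by factor of 3.11/1.53 = 2.03.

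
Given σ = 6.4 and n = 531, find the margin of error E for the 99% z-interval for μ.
Margin of error = 0.72

Margin of error = z* · σ/√n
= 2.576 · 6.4/√531
= 2.576 · 6.4/23.0434
= 0.72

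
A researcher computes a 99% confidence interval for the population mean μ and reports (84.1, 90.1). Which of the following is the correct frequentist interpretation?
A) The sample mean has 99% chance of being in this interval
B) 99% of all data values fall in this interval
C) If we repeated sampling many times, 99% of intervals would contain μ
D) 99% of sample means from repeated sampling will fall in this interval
C

A) Wrong — x̄ is observed and sits in the interval by construction.
B) Wrong — a CI is about the parameter μ, not individual data values.
C) Correct — this is the frequentist long-run coverage interpretation.
D) Wrong — coverage applies to intervals containing μ, not to future x̄ values.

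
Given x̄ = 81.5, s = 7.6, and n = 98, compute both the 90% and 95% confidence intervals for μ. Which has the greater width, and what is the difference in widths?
95% CI is wider by 0.50

df = 97
90% CI: t* = 1.661, (80.22, 82.78), width = 2 · t* · s/√n = 2.55
95% CI: t* = 1.985, (79.98, 83.02), width = 2 · t* · s/√n = 3.05

The 95% CI is wider by 3.05 - 2.55 = 0.50.
Higher confidence requires a wider interval.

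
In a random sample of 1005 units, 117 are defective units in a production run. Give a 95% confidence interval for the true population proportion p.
(0.097, 0.136)

Proportion CI:
p̂ = 117/1005 = 0.11642
SE = √(p̂(1-p̂)/n) = √(0.11642 · 0.88358 / 1005) = 0.01012

z* = 1.960
Margin = z* · SE = 1.960 · 0.01012 = 0.0198

CI: 0.11642 ± 0.0198 = (0.097, 0.136)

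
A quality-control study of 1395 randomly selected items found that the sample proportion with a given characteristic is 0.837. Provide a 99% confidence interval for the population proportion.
(0.812, 0.862)

Proportion CI:
SE = √(p̂(1-p̂)/n) = √(0.837 · 0.163 / 1395) = 0.00989

z* = 2.576
Margin = z* · SE = 2.576 · 0.00989 = 0.0255

CI: 0.837 ± 0.0255 = (0.812, 0.862)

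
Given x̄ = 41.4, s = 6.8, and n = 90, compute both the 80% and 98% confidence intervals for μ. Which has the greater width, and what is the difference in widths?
98% CI is wider by 1.55

df = 89
80% CI: t* = 1.291, (40.47, 42.33), width = 2 · t* · s/√n = 1.85
98% CI: t* = 2.369, (39.70, 43.10), width = 2 · t* · s/√n = 3.40

The 98% CI is wider by 3.40 - 1.85 = 1.55.
Higher confidence requires a wider interval.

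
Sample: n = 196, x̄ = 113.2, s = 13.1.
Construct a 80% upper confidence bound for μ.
μ ≤ 113.99

Upper bound (one-sided):
t* = 0.843 (one-sided for 80%)
Upper bound = x̄ + t* · s/√n = 113.2 + 0.843 · 13.1/√196 = 113.99

We are 80% confident that μ ≤ 113.99.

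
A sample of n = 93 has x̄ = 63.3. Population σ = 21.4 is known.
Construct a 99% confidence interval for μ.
(57.58, 69.02)

z-interval (σ known):
z* = 2.576 for 99% confidence

Margin of error = z* · σ/√n = 2.576 · 21.4/√93 = 5.72

CI: (63.3 - 5.72, 63.3 + 5.72) = (57.58, 69.02)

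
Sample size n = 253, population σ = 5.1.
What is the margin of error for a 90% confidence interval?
Margin of error = 0.53

Margin of error = z* · σ/√n
= 1.645 · 5.1/√253
= 1.645 · 5.1/15.9060
= 0.53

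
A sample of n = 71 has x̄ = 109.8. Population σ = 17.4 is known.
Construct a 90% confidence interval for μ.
(106.40, 113.20)

z-interval (σ known):
z* = 1.645 for 90% confidence

Margin of error = z* · σ/√n = 1.645 · 17.4/√71 = 3.40

CI: (109.8 - 3.40, 109.8 + 3.40) = (106.40, 113.20)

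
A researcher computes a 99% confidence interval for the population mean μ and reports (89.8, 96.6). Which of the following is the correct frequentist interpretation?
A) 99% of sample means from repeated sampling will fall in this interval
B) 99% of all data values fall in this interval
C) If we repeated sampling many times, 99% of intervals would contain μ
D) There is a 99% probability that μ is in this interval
C

A) Wrong — coverage applies to intervals containing μ, not to future x̄ values.
B) Wrong — a CI is about the parameter μ, not individual data values.
C) Correct — this is the frequentist long-run coverage interpretation.
D) Wrong — μ is fixed; the randomness lives in the interval, not in μ.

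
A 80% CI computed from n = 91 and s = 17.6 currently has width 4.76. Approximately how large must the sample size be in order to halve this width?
n ≈ 364

CI width ∝ 1/√n
To reduce width by factor 2, need √n to grow by 2 → need 2² = 4 times as many samples.

Current: n = 91, width = 4.76
New: n = 364, width ≈ 2.37

Width reduced by factor of 4.76/2.37 = 2.01.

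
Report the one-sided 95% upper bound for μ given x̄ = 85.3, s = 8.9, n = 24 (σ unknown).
μ ≤ 88.41

Upper bound (one-sided):
t* = 1.714 (one-sided for 95%)
Upper bound = x̄ + t* · s/√n = 85.3 + 1.714 · 8.9/√24 = 88.41

We are 95% confident that μ ≤ 88.41.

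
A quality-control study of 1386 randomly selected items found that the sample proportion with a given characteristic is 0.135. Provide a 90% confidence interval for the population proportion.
(0.120, 0.150)

Proportion CI:
SE = √(p̂(1-p̂)/n) = √(0.135 · 0.865 / 1386) = 0.00918

z* = 1.645
Margin = z* · SE = 1.645 · 0.00918 = 0.0151

CI: 0.135 ± 0.0151 = (0.120, 0.150)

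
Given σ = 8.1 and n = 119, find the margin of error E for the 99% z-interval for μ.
Margin of error = 1.91

Margin of error = z* · σ/√n
= 2.576 · 8.1/√119
= 2.576 · 8.1/10.9087
= 1.91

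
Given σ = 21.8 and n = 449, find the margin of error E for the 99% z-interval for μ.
Margin of error = 2.65

Margin of error = z* · σ/√n
= 2.576 · 21.8/√449
= 2.576 · 21.8/21.1896
= 2.65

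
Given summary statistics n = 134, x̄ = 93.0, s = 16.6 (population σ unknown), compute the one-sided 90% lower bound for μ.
μ ≥ 91.15

Lower bound (one-sided):
t* = 1.288 (one-sided for 90%)
Lower bound = x̄ - t* · s/√n = 93.0 - 1.288 · 16.6/√134 = 91.15

We are 90% confident that μ ≥ 91.15.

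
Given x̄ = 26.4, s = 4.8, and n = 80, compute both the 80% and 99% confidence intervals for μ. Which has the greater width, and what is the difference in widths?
99% CI is wider by 1.44

df = 79
80% CI: t* = 1.292, (25.71, 27.09), width = 2 · t* · s/√n = 1.39
99% CI: t* = 2.640, (24.98, 27.82), width = 2 · t* · s/√n = 2.83

The 99% CI is wider by 2.83 - 1.39 = 1.44.
Higher confidence requires a wider interval.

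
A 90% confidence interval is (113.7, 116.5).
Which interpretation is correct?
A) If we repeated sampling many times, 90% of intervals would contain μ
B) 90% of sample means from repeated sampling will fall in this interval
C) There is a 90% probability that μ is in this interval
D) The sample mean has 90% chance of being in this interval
A

A) Correct — this is the frequentist long-run coverage interpretation.
B) Wrong — coverage applies to intervals containing μ, not to future x̄ values.
C) Wrong — μ is fixed; the randomness lives in the interval, not in μ.
D) Wrong — x̄ is observed and sits in the interval by construction.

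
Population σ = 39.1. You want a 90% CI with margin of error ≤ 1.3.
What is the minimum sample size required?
n ≥ 2448

For margin E ≤ 1.3:
n ≥ (z* · σ / E)²
n ≥ (1.645 · 39.1 / 1.3)²
n ≥ 2447.93

Minimum n = 2448 (rounding up)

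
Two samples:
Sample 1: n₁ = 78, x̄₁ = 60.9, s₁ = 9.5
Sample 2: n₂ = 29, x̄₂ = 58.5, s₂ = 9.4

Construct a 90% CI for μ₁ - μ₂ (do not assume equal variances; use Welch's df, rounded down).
(-1.04, 5.84)

Difference: x̄₁ - x̄₂ = 2.40
SE = √(s₁²/n₁ + s₂²/n₂) = √(9.5²/78 + 9.4²/29) = 2.0504
df = 50.65 → 50 (Welch–Satterthwaite, rounded down)
t* = 1.676

CI: 2.40 ± 1.676 · 2.0504 = 2.40 ± 3.44 = (-1.04, 5.84)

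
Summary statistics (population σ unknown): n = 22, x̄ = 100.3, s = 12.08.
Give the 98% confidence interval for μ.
(93.81, 106.79)

t-interval (σ unknown):
df = n - 1 = 21
t* = 2.518 for 98% confidence

Margin of error = t* · s/√n = 2.518 · 12.08/√22 = 6.49

CI: (93.81, 106.79)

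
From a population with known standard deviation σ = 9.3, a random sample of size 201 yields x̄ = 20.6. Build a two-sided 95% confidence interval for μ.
(19.31, 21.89)

z-interval (σ known):
z* = 1.960 for 95% confidence

Margin of error = z* · σ/√n = 1.960 · 9.3/√201 = 1.29

CI: (20.6 - 1.29, 20.6 + 1.29) = (19.31, 21.89)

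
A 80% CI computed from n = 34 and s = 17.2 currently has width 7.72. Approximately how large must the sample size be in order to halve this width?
n ≈ 136

CI width ∝ 1/√n
To reduce width by factor 2, need √n to grow by 2 → need 2² = 4 times as many samples.

Current: n = 34, width = 7.72
New: n = 136, width ≈ 3.80

Width reduced by factor of 7.72/3.80 = 2.03.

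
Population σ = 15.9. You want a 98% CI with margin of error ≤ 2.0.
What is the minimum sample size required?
n ≥ 342

For margin E ≤ 2.0:
n ≥ (z* · σ / E)²
n ≥ (2.326 · 15.9 / 2.0)²
n ≥ 341.94

Minimum n = 342 (rounding up)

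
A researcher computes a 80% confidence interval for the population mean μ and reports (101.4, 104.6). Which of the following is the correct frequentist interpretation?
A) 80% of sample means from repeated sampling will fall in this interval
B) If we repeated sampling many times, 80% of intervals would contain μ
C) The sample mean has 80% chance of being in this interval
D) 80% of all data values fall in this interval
B

A) Wrong — coverage applies to intervals containing μ, not to future x̄ values.
B) Correct — this is the frequentist long-run coverage interpretation.
C) Wrong — x̄ is observed and sits in the interval by construction.
D) Wrong — a CI is about the parameter μ, not individual data values.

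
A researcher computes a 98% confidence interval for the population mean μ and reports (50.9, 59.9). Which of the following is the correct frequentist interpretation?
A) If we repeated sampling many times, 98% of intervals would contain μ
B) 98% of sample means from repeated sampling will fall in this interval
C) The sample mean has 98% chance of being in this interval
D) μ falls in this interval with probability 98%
A

A) Correct — this is the frequentist long-run coverage interpretation.
B) Wrong — coverage applies to intervals containing μ, not to future x̄ values.
C) Wrong — x̄ is observed and sits in the interval by construction.
D) Wrong — μ is fixed; the randomness lives in the interval, not in μ.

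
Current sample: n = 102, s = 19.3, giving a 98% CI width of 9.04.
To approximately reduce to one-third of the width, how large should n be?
n ≈ 918

CI width ∝ 1/√n
To reduce width by factor 3, need √n to grow by 3 → need 3² = 9 times as many samples.

Current: n = 102, width = 9.04
New: n = 918, width ≈ 2.97

Width reduced by factor of 9.04/2.97 = 3.04.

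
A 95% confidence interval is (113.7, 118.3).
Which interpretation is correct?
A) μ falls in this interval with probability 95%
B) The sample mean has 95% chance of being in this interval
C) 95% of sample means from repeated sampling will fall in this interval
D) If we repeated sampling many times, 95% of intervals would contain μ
D

A) Wrong — μ is fixed; the randomness lives in the interval, not in μ.
B) Wrong — x̄ is observed and sits in the interval by construction.
C) Wrong — coverage applies to intervals containing μ, not to future x̄ values.
D) Correct — this is the frequentist long-run coverage interpretation.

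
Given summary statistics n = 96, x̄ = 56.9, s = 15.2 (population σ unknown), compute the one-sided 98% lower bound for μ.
μ ≥ 53.67

Lower bound (one-sided):
t* = 2.082 (one-sided for 98%)
Lower bound = x̄ - t* · s/√n = 56.9 - 2.082 · 15.2/√96 = 53.67

We are 98% confident that μ ≥ 53.67.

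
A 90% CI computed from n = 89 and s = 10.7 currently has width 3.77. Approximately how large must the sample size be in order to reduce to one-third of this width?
n ≈ 801

CI width ∝ 1/√n
To reduce width by factor 3, need √n to grow by 3 → need 3² = 9 times as many samples.

Current: n = 89, width = 3.77
New: n = 801, width ≈ 1.25

Width reduced by factor of 3.77/1.25 = 3.02.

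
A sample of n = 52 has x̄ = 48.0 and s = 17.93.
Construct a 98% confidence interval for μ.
(42.03, 53.97)

t-interval (σ unknown):
df = n - 1 = 51
t* = 2.402 for 98% confidence

Margin of error = t* · s/√n = 2.402 · 17.93/√52 = 5.97

CI: (42.03, 53.97)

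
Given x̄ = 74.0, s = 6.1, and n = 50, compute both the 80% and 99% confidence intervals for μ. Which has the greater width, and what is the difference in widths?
99% CI is wider by 2.38

df = 49
80% CI: t* = 1.299, (72.88, 75.12), width = 2 · t* · s/√n = 2.24
99% CI: t* = 2.680, (71.69, 76.31), width = 2 · t* · s/√n = 4.62

The 99% CI is wider by 4.62 - 2.24 = 2.38.
Higher confidence requires a wider interval.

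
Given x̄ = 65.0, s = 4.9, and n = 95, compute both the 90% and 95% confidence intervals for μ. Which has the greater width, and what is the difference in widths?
95% CI is wider by 0.33

df = 94
90% CI: t* = 1.661, (64.16, 65.84), width = 2 · t* · s/√n = 1.67
95% CI: t* = 1.986, (64.00, 66.00), width = 2 · t* · s/√n = 2.00

The 95% CI is wider by 2.00 - 1.67 = 0.33.
Higher confidence requires a wider interval.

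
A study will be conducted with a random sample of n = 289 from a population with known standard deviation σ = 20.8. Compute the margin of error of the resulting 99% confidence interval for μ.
Margin of error = 3.15

Margin of error = z* · σ/√n
= 2.576 · 20.8/√289
= 2.576 · 20.8/17.0000
= 3.15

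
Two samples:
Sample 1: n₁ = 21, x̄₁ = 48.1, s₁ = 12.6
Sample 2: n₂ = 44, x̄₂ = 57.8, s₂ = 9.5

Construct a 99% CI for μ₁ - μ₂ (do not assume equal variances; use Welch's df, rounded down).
(-18.21, -1.19)

Difference: x̄₁ - x̄₂ = -9.70
SE = √(s₁²/n₁ + s₂²/n₂) = √(12.6²/21 + 9.5²/44) = 3.1002
df = 31.25 → 31 (Welch–Satterthwaite, rounded down)
t* = 2.744

CI: -9.70 ± 2.744 · 3.1002 = -9.70 ± 8.51 = (-18.21, -1.19)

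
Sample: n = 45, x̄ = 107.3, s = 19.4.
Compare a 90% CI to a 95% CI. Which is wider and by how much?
95% CI is wider by 1.93

df = 44
90% CI: t* = 1.680, (102.44, 112.16), width = 2 · t* · s/√n = 9.72
95% CI: t* = 2.015, (101.47, 113.13), width = 2 · t* · s/√n = 11.65

The 95% CI is wider by 11.65 - 9.72 = 1.93.
Higher confidence requires a wider interval.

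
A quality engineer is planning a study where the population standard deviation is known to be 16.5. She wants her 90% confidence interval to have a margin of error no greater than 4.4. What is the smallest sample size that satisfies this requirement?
n ≥ 39

For margin E ≤ 4.4:
n ≥ (z* · σ / E)²
n ≥ (1.645 · 16.5 / 4.4)²
n ≥ 38.05

Minimum n = 39 (rounding up)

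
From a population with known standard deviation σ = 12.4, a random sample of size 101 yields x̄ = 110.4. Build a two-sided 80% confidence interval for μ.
(108.82, 111.98)

z-interval (σ known):
z* = 1.282 for 80% confidence

Margin of error = z* · σ/√n = 1.282 · 12.4/√101 = 1.58

CI: (110.4 - 1.58, 110.4 + 1.58) = (108.82, 111.98)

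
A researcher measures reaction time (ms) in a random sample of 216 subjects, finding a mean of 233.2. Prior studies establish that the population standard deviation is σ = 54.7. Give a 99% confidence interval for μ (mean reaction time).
(223.61, 242.79)

z-interval (σ known):
z* = 2.576 for 99% confidence

Margin of error = z* · σ/√n = 2.576 · 54.7/√216 = 9.59

CI: (233.2 - 9.59, 233.2 + 9.59) = (223.61, 242.79)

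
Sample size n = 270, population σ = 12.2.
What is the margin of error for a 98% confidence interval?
Margin of error = 1.73

Margin of error = z* · σ/√n
= 2.326 · 12.2/√270
= 2.326 · 12.2/16.4317
= 1.73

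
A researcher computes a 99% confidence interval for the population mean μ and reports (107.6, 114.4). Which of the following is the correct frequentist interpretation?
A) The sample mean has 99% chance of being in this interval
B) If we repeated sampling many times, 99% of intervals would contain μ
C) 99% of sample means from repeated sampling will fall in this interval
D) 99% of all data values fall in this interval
B

A) Wrong — x̄ is observed and sits in the interval by construction.
B) Correct — this is the frequentist long-run coverage interpretation.
C) Wrong — coverage applies to intervals containing μ, not to future x̄ values.
D) Wrong — a CI is about the parameter μ, not individual data values.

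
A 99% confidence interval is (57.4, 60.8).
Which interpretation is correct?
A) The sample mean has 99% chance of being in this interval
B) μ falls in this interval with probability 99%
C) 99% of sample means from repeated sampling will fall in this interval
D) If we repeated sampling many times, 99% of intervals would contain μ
D

A) Wrong — x̄ is observed and sits in the interval by construction.
B) Wrong — μ is fixed; the randomness lives in the interval, not in μ.
C) Wrong — coverage applies to intervals containing μ, not to future x̄ values.
D) Correct — this is the frequentist long-run coverage interpretation.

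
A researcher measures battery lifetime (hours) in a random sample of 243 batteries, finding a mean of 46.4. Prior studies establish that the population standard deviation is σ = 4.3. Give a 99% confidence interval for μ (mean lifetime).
(45.69, 47.11)

z-interval (σ known):
z* = 2.576 for 99% confidence

Margin of error = z* · σ/√n = 2.576 · 4.3/√243 = 0.71

CI: (46.4 - 0.71, 46.4 + 0.71) = (45.69, 47.11)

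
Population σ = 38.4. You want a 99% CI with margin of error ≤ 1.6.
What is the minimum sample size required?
n ≥ 3823

For margin E ≤ 1.6:
n ≥ (z* · σ / E)²
n ≥ (2.576 · 38.4 / 1.6)²
n ≥ 3822.21

Minimum n = 3823 (rounding up)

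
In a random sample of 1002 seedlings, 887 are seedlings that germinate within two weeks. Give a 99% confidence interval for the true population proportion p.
(0.859, 0.911)

Proportion CI:
p̂ = 887/1002 = 0.88523
SE = √(p̂(1-p̂)/n) = √(0.88523 · 0.11477 / 1002) = 0.01007

z* = 2.576
Margin = z* · SE = 2.576 · 0.01007 = 0.0259

CI: 0.88523 ± 0.0259 = (0.859, 0.911)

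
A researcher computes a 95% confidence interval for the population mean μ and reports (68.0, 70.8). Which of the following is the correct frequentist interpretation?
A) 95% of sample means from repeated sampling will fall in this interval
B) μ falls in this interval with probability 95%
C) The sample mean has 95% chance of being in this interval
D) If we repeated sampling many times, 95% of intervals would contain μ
D

A) Wrong — coverage applies to intervals containing μ, not to future x̄ values.
B) Wrong — μ is fixed; the randomness lives in the interval, not in μ.
C) Wrong — x̄ is observed and sits in the interval by construction.
D) Correct — this is the frequentist long-run coverage interpretation.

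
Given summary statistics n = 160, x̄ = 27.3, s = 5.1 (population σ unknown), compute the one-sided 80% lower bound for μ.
μ ≥ 26.96

Lower bound (one-sided):
t* = 0.844 (one-sided for 80%)
Lower bound = x̄ - t* · s/√n = 27.3 - 0.844 · 5.1/√160 = 26.96

We are 80% confident that μ ≥ 26.96.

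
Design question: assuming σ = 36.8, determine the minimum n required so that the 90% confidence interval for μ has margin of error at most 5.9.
n ≥ 106

For margin E ≤ 5.9:
n ≥ (z* · σ / E)²
n ≥ (1.645 · 36.8 / 5.9)²
n ≥ 105.27

Minimum n = 106 (rounding up)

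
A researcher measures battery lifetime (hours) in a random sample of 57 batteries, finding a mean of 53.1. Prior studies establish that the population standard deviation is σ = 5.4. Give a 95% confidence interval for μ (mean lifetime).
(51.70, 54.50)

z-interval (σ known):
z* = 1.960 for 95% confidence

Margin of error = z* · σ/√n = 1.960 · 5.4/√57 = 1.40

CI: (53.1 - 1.40, 53.1 + 1.40) = (51.70, 54.50)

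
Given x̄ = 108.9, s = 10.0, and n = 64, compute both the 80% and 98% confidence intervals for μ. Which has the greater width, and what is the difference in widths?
98% CI is wider by 2.73

df = 63
80% CI: t* = 1.295, (107.28, 110.52), width = 2 · t* · s/√n = 3.24
98% CI: t* = 2.387, (105.92, 111.88), width = 2 · t* · s/√n = 5.97

The 98% CI is wider by 5.97 - 3.24 = 2.73.
Higher confidence requires a wider interval.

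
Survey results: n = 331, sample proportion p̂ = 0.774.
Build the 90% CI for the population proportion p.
(0.736, 0.812)

Proportion CI:
SE = √(p̂(1-p̂)/n) = √(0.774 · 0.226 / 331) = 0.02299

z* = 1.645
Margin = z* · SE = 1.645 · 0.02299 = 0.0378

CI: 0.774 ± 0.0378 = (0.736, 0.812)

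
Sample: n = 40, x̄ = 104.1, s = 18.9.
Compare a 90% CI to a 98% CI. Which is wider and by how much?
98% CI is wider by 4.43

df = 39
90% CI: t* = 1.685, (99.06, 109.14), width = 2 · t* · s/√n = 10.07
98% CI: t* = 2.426, (96.85, 111.35), width = 2 · t* · s/√n = 14.50

The 98% CI is wider by 14.50 - 10.07 = 4.43.
Higher confidence requires a wider interval.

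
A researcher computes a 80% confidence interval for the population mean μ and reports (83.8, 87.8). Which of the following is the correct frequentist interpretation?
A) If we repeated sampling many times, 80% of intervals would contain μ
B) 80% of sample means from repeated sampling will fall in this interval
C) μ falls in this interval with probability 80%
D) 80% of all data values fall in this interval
A

A) Correct — this is the frequentist long-run coverage interpretation.
B) Wrong — coverage applies to intervals containing μ, not to future x̄ values.
C) Wrong — μ is fixed; the randomness lives in the interval, not in μ.
D) Wrong — a CI is about the parameter μ, not individual data values.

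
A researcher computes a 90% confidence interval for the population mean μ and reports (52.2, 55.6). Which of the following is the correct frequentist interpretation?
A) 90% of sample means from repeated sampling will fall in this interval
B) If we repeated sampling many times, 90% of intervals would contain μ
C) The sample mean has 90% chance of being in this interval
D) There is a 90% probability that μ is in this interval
B

A) Wrong — coverage applies to intervals containing μ, not to future x̄ values.
B) Correct — this is the frequentist long-run coverage interpretation.
C) Wrong — x̄ is observed and sits in the interval by construction.
D) Wrong — μ is fixed; the randomness lives in the interval, not in μ.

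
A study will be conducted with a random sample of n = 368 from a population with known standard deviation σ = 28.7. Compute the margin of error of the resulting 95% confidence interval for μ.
Margin of error = 2.93

Margin of error = z* · σ/√n
= 1.960 · 28.7/√368
= 1.960 · 28.7/19.1833
= 2.93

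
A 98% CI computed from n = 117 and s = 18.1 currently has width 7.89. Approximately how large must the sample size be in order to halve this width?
n ≈ 468

CI width ∝ 1/√n
To reduce width by factor 2, need √n to grow by 2 → need 2² = 4 times as many samples.

Current: n = 117, width = 7.89
New: n = 468, width ≈ 3.91

Width reduced by factor of 7.89/3.91 = 2.02.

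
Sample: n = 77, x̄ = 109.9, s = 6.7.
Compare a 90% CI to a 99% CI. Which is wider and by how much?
99% CI is wider by 1.49

df = 76
90% CI: t* = 1.665, (108.63, 111.17), width = 2 · t* · s/√n = 2.54
99% CI: t* = 2.642, (107.88, 111.92), width = 2 · t* · s/√n = 4.03

The 99% CI is wider by 4.03 - 2.54 = 1.49.
Higher confidence requires a wider interval.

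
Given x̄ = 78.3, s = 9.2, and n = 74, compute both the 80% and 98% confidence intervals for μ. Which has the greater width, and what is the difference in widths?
98% CI is wider by 2.32

df = 73
80% CI: t* = 1.293, (76.92, 79.68), width = 2 · t* · s/√n = 2.77
98% CI: t* = 2.379, (75.76, 80.84), width = 2 · t* · s/√n = 5.09

The 98% CI is wider by 5.09 - 2.77 = 2.32.
Higher confidence requires a wider interval.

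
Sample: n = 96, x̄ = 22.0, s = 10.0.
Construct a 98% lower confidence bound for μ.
μ ≥ 19.88

Lower bound (one-sided):
t* = 2.082 (one-sided for 98%)
Lower bound = x̄ - t* · s/√n = 22.0 - 2.082 · 10.0/√96 = 19.88

We are 98% confident that μ ≥ 19.88.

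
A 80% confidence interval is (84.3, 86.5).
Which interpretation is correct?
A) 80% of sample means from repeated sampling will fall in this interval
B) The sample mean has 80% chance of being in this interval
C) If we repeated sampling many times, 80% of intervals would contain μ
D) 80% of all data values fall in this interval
C

A) Wrong — coverage applies to intervals containing μ, not to future x̄ values.
B) Wrong — x̄ is observed and sits in the interval by construction.
C) Correct — this is the frequentist long-run coverage interpretation.
D) Wrong — a CI is about the parameter μ, not individual data values.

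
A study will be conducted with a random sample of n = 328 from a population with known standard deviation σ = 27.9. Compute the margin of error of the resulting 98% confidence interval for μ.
Margin of error = 3.58

Margin of error = z* · σ/√n
= 2.326 · 27.9/√328
= 2.326 · 27.9/18.1108
= 3.58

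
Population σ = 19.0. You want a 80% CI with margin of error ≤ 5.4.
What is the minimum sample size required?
n ≥ 21

For margin E ≤ 5.4:
n ≥ (z* · σ / E)²
n ≥ (1.282 · 19.0 / 5.4)²
n ≥ 20.35

Minimum n = 21 (rounding up)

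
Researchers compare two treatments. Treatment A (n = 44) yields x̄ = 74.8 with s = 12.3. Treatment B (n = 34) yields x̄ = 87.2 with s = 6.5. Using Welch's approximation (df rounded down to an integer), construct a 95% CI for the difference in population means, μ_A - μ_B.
(-16.72, -8.08)

Difference: x̄₁ - x̄₂ = -12.40
SE = √(s₁²/n₁ + s₂²/n₂) = √(12.3²/44 + 6.5²/34) = 2.1636
df = 68.11 → 68 (Welch–Satterthwaite, rounded down)
t* = 1.995

CI: -12.40 ± 1.995 · 2.1636 = -12.40 ± 4.32 = (-16.72, -8.08)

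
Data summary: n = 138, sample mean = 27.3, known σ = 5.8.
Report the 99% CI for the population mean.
(26.03, 28.57)

z-interval (σ known):
z* = 2.576 for 99% confidence

Margin of error = z* · σ/√n = 2.576 · 5.8/√138 = 1.27

CI: (27.3 - 1.27, 27.3 + 1.27) = (26.03, 28.57)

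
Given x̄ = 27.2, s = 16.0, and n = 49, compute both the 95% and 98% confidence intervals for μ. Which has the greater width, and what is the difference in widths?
98% CI is wider by 1.81

df = 48
95% CI: t* = 2.011, (22.60, 31.80), width = 2 · t* · s/√n = 9.19
98% CI: t* = 2.407, (21.70, 32.70), width = 2 · t* · s/√n = 11.00

The 98% CI is wider by 11.00 - 9.19 = 1.81.
Higher confidence requires a wider interval.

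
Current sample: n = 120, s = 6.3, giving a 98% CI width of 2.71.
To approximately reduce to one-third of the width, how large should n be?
n ≈ 1080

CI width ∝ 1/√n
To reduce width by factor 3, need √n to grow by 3 → need 3² = 9 times as many samples.

Current: n = 120, width = 2.71
New: n = 1080, width ≈ 0.89

Width reduced by factor of 2.71/0.89 = 3.04.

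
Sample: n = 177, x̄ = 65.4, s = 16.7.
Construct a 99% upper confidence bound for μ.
μ ≤ 68.35

Upper bound (one-sided):
t* = 2.348 (one-sided for 99%)
Upper bound = x̄ + t* · s/√n = 65.4 + 2.348 · 16.7/√177 = 68.35

We are 99% confident that μ ≤ 68.35.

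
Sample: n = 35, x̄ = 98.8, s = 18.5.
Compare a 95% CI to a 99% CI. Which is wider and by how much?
99% CI is wider by 4.35

df = 34
95% CI: t* = 2.032, (92.45, 105.15), width = 2 · t* · s/√n = 12.71
99% CI: t* = 2.728, (90.27, 107.33), width = 2 · t* · s/√n = 17.06

The 99% CI is wider by 17.06 - 12.71 = 4.35.
Higher confidence requires a wider interval.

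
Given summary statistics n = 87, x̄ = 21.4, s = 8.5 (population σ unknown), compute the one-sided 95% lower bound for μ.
μ ≥ 19.88

Lower bound (one-sided):
t* = 1.663 (one-sided for 95%)
Lower bound = x̄ - t* · s/√n = 21.4 - 1.663 · 8.5/√87 = 19.88

We are 95% confident that μ ≥ 19.88.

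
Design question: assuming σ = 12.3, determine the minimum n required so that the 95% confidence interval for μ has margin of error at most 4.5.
n ≥ 29

For margin E ≤ 4.5:
n ≥ (z* · σ / E)²
n ≥ (1.960 · 12.3 / 4.5)²
n ≥ 28.70

Minimum n = 29 (rounding up)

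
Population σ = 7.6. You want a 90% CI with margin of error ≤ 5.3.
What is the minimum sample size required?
n ≥ 6

For margin E ≤ 5.3:
n ≥ (z* · σ / E)²
n ≥ (1.645 · 7.6 / 5.3)²
n ≥ 5.56

Minimum n = 6 (rounding up)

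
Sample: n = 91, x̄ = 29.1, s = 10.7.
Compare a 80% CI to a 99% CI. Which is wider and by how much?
99% CI is wider by 3.00

df = 90
80% CI: t* = 1.291, (27.65, 30.55), width = 2 · t* · s/√n = 2.90
99% CI: t* = 2.632, (26.15, 32.05), width = 2 · t* · s/√n = 5.90

The 99% CI is wider by 5.90 - 2.90 = 3.00.
Higher confidence requires a wider interval.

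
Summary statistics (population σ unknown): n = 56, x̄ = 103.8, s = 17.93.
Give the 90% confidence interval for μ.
(99.79, 107.81)

t-interval (σ unknown):
df = n - 1 = 55
t* = 1.673 for 90% confidence

Margin of error = t* · s/√n = 1.673 · 17.93/√56 = 4.01

CI: (99.79, 107.81)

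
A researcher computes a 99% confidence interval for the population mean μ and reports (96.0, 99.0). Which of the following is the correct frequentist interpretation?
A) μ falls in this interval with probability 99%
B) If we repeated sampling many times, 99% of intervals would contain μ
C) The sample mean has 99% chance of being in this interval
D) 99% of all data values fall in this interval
B

A) Wrong — μ is fixed; the randomness lives in the interval, not in μ.
B) Correct — this is the frequentist long-run coverage interpretation.
C) Wrong — x̄ is observed and sits in the interval by construction.
D) Wrong — a CI is about the parameter μ, not individual data values.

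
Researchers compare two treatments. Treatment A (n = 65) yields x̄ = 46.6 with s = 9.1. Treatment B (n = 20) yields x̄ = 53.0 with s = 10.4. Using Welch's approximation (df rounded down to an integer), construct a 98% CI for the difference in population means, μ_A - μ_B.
(-12.78, -0.02)

Difference: x̄₁ - x̄₂ = -6.40
SE = √(s₁²/n₁ + s₂²/n₂) = √(9.1²/65 + 10.4²/20) = 2.5850
df = 28.54 → 28 (Welch–Satterthwaite, rounded down)
t* = 2.467

CI: -6.40 ± 2.467 · 2.5850 = -6.40 ± 6.38 = (-12.78, -0.02)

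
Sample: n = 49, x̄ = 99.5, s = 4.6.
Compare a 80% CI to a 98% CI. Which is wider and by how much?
98% CI is wider by 1.45

df = 48
80% CI: t* = 1.299, (98.65, 100.35), width = 2 · t* · s/√n = 1.71
98% CI: t* = 2.407, (97.92, 101.08), width = 2 · t* · s/√n = 3.16

The 98% CI is wider by 3.16 - 1.71 = 1.45.
Higher confidence requires a wider interval.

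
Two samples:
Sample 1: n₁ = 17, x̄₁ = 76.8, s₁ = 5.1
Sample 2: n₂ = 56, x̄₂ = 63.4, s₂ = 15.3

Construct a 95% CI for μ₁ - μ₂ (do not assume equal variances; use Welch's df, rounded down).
(8.64, 18.16)

Difference: x̄₁ - x̄₂ = 13.40
SE = √(s₁²/n₁ + s₂²/n₂) = √(5.1²/17 + 15.3²/56) = 2.3896
df = 70.27 → 70 (Welch–Satterthwaite, rounded down)
t* = 1.994

CI: 13.40 ± 1.994 · 2.3896 = 13.40 ± 4.76 = (8.64, 18.16)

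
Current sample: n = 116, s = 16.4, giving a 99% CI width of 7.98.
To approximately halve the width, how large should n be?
n ≈ 464

CI width ∝ 1/√n
To reduce width by factor 2, need √n to grow by 2 → need 2² = 4 times as many samples.

Current: n = 116, width = 7.98
New: n = 464, width ≈ 3.94

Width reduced by factor of 7.98/3.94 = 2.03.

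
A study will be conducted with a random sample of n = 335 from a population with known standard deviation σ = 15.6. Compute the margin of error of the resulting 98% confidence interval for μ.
Margin of error = 1.98

Margin of error = z* · σ/√n
= 2.326 · 15.6/√335
= 2.326 · 15.6/18.3030
= 1.98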